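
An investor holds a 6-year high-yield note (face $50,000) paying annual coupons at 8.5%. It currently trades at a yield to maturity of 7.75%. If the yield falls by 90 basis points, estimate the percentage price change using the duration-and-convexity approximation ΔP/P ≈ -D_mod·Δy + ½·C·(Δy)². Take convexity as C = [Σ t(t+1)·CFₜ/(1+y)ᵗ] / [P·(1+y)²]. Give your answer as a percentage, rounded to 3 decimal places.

With y = 0.0775:
  t   CF        PV=CF/(1+0.0775)^t    t·PV        t(t+1)·PV
  1     4,250.00     3,944.3155     3,944.3155       7,888.6311
  2     4,250.00     3,660.6177     7,321.2354      21,963.7061
  3     4,250.00     3,397.3250    10,191.9750      40,767.8999
  4     4,250.00     3,152.9698    12,611.8793      63,059.3965
  5     4,250.00     2,926.1901    14,630.9505      87,785.7028
  6    54,250.00    34,665.3883   207,992.3299   1,455,946.3095
  Σ                 51,746.8065   256,692.6856   1,677,411.6459
P = 51,746.8065; D_Mac = 4.96055 yrs; D_mod = 4.60376 yrs; C = 27.92039.
Duration effect: -4.60376 × (-0.009) = +0.041434
Convexity effect: 0.5 × 27.92039 × (-0.009)² = +0.0011308
ΔP/P ≈ +0.041434 + 0.0011308 = +0.042565 = +4.2565%.

+4.256%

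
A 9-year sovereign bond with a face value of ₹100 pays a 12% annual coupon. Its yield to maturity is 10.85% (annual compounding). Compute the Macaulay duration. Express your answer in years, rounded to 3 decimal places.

6.062 years

Periodic yield y = 0.1085. Discount each cash flow and weight by its year:
  t   CF        PV=CF/(1+0.1085)^t    t·PV
  1        12.00        10.8254        10.8254
  2        12.00         9.7658        19.5317
  3        12.00         8.8100        26.4299
  4        12.00         7.9476        31.7906
  5        12.00         7.1697        35.8486
  6        12.00         6.4680        38.8077
  7        12.00         5.8349        40.8441
  8        12.00         5.2638        42.1100
  9       112.00        44.3197       398.8772
  Σ                    106.4049       645.0654
Price P = Σ PV = 106.4049.
Macaulay duration = Σ(t·PV) / P = 645.0654 / 106.4049 = 6.06237 years.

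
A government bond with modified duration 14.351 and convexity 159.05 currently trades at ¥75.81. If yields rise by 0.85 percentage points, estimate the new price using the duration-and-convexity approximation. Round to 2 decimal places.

¥67.00

Duration effect: -D_mod·Δy = -14.351 × (+0.0085) = -0.1219835
Convexity effect: ½·C·(Δy)² = 0.5 × 159.05 × (0.0085)² = +0.00574568125
ΔP/P ≈ -0.1219835 + 0.00574568125 = -0.11623781875
New price ≈ 75.81 × (1 - 0.11623781875) = 66.9980109605625.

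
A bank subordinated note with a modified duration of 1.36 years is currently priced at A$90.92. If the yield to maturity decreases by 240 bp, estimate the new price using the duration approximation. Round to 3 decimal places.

Duration approximation: ΔP/P ≈ -D_mod · Δy = -1.36 × (-0.024) = +0.032640.
New price ≈ 90.92 × (1 + 0.032640) = 93.8876288.

A$93.888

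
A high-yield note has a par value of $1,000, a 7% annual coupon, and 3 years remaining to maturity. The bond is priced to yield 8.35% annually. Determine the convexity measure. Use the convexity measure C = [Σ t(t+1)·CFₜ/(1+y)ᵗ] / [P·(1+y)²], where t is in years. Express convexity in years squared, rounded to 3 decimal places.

9.336

With y = 0.0835:
  t   CF        PV=CF/(1+0.0835)^t    t·PV        t(t+1)·PV
  1        70.00        64.6054        64.6054         129.2109
  2        70.00        59.6266       119.2532         357.7597
  3     1,070.00       841.1957     2,523.5870      10,094.3481
  Σ                    965.4277     2,707.4457      10,581.3187
P = 965.4277.
Convexity = Σ t(t+1)·PV / [P·(1+y)²] = 10,581.3187 / (965.4277 × 1.173972) = 9.33603.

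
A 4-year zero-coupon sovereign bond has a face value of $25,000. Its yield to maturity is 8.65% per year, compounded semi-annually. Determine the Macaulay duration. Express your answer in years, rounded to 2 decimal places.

4.00 years

A zero-coupon bond has a single cash flow at maturity, so its Macaulay duration equals its maturity: 4 years.
(Equivalently: 8 semi-annual periods ÷ 2 = 4 years.)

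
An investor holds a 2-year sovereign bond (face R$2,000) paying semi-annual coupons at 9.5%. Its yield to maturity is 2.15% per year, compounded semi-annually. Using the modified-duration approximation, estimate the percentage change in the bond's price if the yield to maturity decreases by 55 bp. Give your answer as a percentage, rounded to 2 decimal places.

Periodic yield y = 0.01075. Modified duration first:
  t   CF        PV=CF/(1+0.01075)^t    t·PV
  1        95.00        93.9896        93.9896
  2        95.00        92.9900       185.9799
  3        95.00        92.0010       276.0029
  4     2,095.00     2,007.2849     8,029.1398
  Σ                  2,286.2655     8,585.1122
P = 2,286.2655; D_Mac = 3.75508 half-year periods = 1.87754 yrs; D_mod = 1.87754/(1+0.01075) = 1.85757 yrs.
ΔP/P ≈ -D_mod · Δy = -1.85757 × (-0.0055) = +0.010217 = +1.0217%.

+1.02%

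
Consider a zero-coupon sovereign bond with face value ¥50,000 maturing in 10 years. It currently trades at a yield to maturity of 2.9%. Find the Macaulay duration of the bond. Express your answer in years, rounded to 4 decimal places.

10.0000 years

A zero-coupon bond has a single cash flow at maturity, so its Macaulay duration equals its maturity: 10 years.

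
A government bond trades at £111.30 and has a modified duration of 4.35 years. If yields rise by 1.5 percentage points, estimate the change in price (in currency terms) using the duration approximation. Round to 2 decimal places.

Duration approximation: ΔP/P ≈ -D_mod · Δy = -4.35 × (+0.015) = -0.065250.
ΔP ≈ 111.30 × (-0.065250) = -7.262325.

-£7.26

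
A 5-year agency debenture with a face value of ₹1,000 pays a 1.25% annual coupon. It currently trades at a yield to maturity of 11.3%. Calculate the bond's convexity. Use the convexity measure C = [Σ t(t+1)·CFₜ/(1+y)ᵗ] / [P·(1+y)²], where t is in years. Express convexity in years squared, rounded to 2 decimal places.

With y = 0.113:
  t   CF        PV=CF/(1+0.113)^t    t·PV        t(t+1)·PV
  1        12.50        11.2309        11.2309          22.4618
  2        12.50        10.0907        20.1813          60.5440
  3        12.50         9.0662        27.1986         108.7942
  4        12.50         8.1457        32.5829         162.9144
  5     1,012.50       592.8150     2,964.0752      17,784.4511
  Σ                    631.3485     3,055.2688      18,139.1654
P = 631.3485.
Convexity = Σ t(t+1)·PV / [P·(1+y)²] = 18,139.1654 / (631.3485 × 1.238769) = 23.19305.

23.19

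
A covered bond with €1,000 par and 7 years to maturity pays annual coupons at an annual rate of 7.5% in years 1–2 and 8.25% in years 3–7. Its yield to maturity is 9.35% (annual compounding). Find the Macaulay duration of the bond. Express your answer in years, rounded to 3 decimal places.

5.601 years

Periodic yield y = 0.0935. Discount each cash flow and weight by its year:
  t   CF        PV=CF/(1+0.0935)^t    t·PV
  1        75.00        68.5871        68.5871
  2        75.00        62.7225       125.4451
  3        82.50        63.0954       189.2862
  4        82.50        57.7004       230.8016
  5        82.50        52.7667       263.8335
  6        82.50        48.2549       289.5293
  7     1,082.50       579.0238     4,053.1664
  Σ                    932.1508     5,220.6492
Price P = Σ PV = 932.1508.
Macaulay duration = Σ(t·PV) / P = 5,220.6492 / 932.1508 = 5.60065 years.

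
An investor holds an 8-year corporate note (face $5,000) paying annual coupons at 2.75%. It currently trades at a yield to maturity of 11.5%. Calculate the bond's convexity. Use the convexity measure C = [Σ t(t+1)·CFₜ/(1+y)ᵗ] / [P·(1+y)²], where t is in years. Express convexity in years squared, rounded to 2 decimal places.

With y = 0.115:
  t   CF        PV=CF/(1+0.115)^t    t·PV        t(t+1)·PV
  1       137.50       123.3184       123.3184         246.6368
  2       137.50       110.5994       221.1989         663.5967
  3       137.50        99.1923       297.5770       1,190.3080
  4       137.50        88.9617       355.8469       1,779.2346
  5       137.50        79.7863       398.9315       2,393.5892
  6       137.50        71.5572       429.3434       3,005.4035
  7       137.50        64.1769       449.2382       3,593.9055
  8     5,137.50     2,150.5666    17,204.5328     154,840.7949
  Σ                  2,788.1589    19,479.9870     167,713.4692
P = 2,788.1589.
Convexity = Σ t(t+1)·PV / [P·(1+y)²] = 167,713.4692 / (2,788.1589 × 1.243225) = 48.38388.

48.38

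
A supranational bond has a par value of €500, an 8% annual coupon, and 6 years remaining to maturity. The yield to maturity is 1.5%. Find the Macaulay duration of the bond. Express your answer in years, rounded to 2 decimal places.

Periodic yield y = 0.015. Discount each cash flow and weight by its year:
  t   CF        PV=CF/(1+0.015)^t    t·PV
  1        40.00        39.4089        39.4089
  2        40.00        38.8265        77.6529
  3        40.00        38.2527       114.7580
  4        40.00        37.6874       150.7495
  5        40.00        37.1304       185.6521
  6       540.00       493.8528     2,963.1167
  Σ                    685.1586     3,531.3381
Price P = Σ PV = 685.1586.
Macaulay duration = Σ(t·PV) / P = 3,531.3381 / 685.1586 = 5.15404 years.

5.15 years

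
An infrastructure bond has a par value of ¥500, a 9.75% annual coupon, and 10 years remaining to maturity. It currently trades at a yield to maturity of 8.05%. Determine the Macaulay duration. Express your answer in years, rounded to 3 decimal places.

Periodic yield y = 0.0805. Discount each cash flow and weight by its year:
  t   CF        PV=CF/(1+0.0805)^t    t·PV
  1        48.75        45.1180        45.1180
  2        48.75        41.7566        83.5132
  3        48.75        38.6456       115.9369
  4        48.75        35.7664       143.0657
  5        48.75        33.1017       165.5087
  6        48.75        30.6356       183.8134
  7        48.75        28.3531       198.4720
  8        48.75        26.2408       209.9261
  9        48.75        24.2858       218.5718
  10      548.75       253.0037     2,530.0367
  Σ                    556.9073     3,893.9625
Price P = Σ PV = 556.9073.
Macaulay duration = Σ(t·PV) / P = 3,893.9625 / 556.9073 = 6.99212 years.

6.992 years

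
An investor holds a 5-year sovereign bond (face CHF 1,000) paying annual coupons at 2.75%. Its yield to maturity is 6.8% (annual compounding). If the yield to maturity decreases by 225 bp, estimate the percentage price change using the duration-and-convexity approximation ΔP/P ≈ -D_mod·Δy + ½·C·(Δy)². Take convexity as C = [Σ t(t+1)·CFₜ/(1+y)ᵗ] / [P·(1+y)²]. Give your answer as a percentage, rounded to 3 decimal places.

With y = 0.068:
  t   CF        PV=CF/(1+0.068)^t    t·PV        t(t+1)·PV
  1        27.50        25.7491        25.7491          51.4981
  2        27.50        24.1096        48.2192         144.6577
  3        27.50        22.5745        67.7236         270.8945
  4        27.50        21.1372        84.5488         422.7442
  5     1,027.50       739.4785     3,697.3926      22,184.3558
  Σ                    833.0490     3,923.6334      23,074.1503
P = 833.0490; D_Mac = 4.70997 yrs; D_mod = 4.41008 yrs; C = 24.28358.
Duration effect: -4.41008 × (-0.0225) = +0.099227
Convexity effect: 0.5 × 24.28358 × (-0.0225)² = +0.0061468
ΔP/P ≈ +0.099227 + 0.0061468 = +0.105374 = +10.5374%.

+10.537%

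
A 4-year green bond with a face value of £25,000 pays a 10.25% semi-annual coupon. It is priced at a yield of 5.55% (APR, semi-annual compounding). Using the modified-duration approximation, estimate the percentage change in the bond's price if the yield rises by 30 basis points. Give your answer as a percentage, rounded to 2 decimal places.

Periodic yield y = 0.02775. Modified duration first:
  t   CF        PV=CF/(1+0.02775)^t    t·PV
  1     1,281.25     1,246.6553     1,246.6553
  2     1,281.25     1,212.9947     2,425.9894
  3     1,281.25     1,180.2430     3,540.7289
  4     1,281.25     1,148.3755     4,593.5022
  5     1,281.25     1,117.3686     5,586.8429
  6     1,281.25     1,087.1988     6,523.1928
  7     1,281.25     1,057.8436     7,404.9055
  8    26,281.25    21,112.8146   168,902.5167
  Σ                 29,163.4942   200,224.3337
P = 29,163.4942; D_Mac = 6.86558 half-year periods = 3.43279 yrs; D_mod = 3.43279/(1+0.02775) = 3.34010 yrs.
ΔP/P ≈ -D_mod · Δy = -3.34010 × (+0.003) = -0.010020 = -1.0020%.

-1.00%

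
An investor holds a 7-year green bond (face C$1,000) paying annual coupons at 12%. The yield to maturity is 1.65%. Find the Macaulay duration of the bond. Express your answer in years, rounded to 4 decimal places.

5.5627 years

Periodic yield y = 0.0165. Discount each cash flow and weight by its year:
  t   CF        PV=CF/(1+0.0165)^t    t·PV
  1       120.00       118.0521       118.0521
  2       120.00       116.1359       232.2718
  3       120.00       114.2508       342.7523
  4       120.00       112.3962       449.5849
  5       120.00       110.5718       552.8589
  6       120.00       108.7770       652.6618
  7     1,120.00       998.7720     6,991.4037
  Σ                  1,678.9557     9,339.5856
Price P = Σ PV = 1,678.9557.
Macaulay duration = Σ(t·PV) / P = 9,339.5856 / 1,678.9557 = 5.56273 years.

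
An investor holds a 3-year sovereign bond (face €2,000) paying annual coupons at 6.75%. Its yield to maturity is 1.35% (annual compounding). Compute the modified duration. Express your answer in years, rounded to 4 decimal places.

2.7905 years

Periodic yield y = 0.0135. First find Macaulay duration:
  t   CF        PV=CF/(1+0.0135)^t    t·PV
  1       135.00       133.2018       133.2018
  2       135.00       131.4275       262.8550
  3     2,135.00     2,050.8156     6,152.4469
  Σ                  2,315.4449     6,548.5037
P = 2,315.4449; Macaulay duration = 6,548.5037 / 2,315.4449 = 2.82818 years.
Modified duration = D_Mac / (1 + y) = 2.82818 / 1.0135 = 2.79051 years.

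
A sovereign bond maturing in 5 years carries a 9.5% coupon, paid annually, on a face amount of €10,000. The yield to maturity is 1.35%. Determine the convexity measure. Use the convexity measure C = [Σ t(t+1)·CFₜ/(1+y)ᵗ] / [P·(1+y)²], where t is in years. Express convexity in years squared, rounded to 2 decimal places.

24.04

With y = 0.0135:
  t   CF        PV=CF/(1+0.0135)^t    t·PV        t(t+1)·PV
  1       950.00       937.3458       937.3458       1,874.6917
  2       950.00       924.8602     1,849.7204       5,549.1613
  3       950.00       912.5409     2,737.6227      10,950.4910
  4       950.00       900.3857     3,601.5428      18,007.7142
  5    10,950.00    10,239.8915    51,199.4574     307,196.7443
  Σ                 13,915.0242    60,325.6892     343,578.8025
P = 13,915.0242.
Convexity = Σ t(t+1)·PV / [P·(1+y)²] = 343,578.8025 / (13,915.0242 × 1.027182) = 24.03781.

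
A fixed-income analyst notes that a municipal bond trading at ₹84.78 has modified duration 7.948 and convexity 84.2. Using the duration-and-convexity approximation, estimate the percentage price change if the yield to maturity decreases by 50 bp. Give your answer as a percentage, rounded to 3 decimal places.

Duration effect: -D_mod·Δy = -7.948 × (-0.005) = +0.039740
Convexity effect: ½·C·(Δy)² = 0.5 × 84.2 × (-0.005)² = +0.0010525
ΔP/P ≈ +0.039740 + 0.0010525 = +0.0407925
= +4.07925%.

+4.079%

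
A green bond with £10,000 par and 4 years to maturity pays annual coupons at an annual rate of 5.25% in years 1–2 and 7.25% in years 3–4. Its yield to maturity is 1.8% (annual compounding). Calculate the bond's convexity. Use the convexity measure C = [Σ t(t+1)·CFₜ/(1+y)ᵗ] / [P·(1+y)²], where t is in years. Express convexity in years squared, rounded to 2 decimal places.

With y = 0.018:
  t   CF        PV=CF/(1+0.018)^t    t·PV        t(t+1)·PV
  1       525.00       515.7171       515.7171       1,031.4342
  2       525.00       506.5983     1,013.1966       3,039.5899
  3       725.00       687.2182     2,061.6547       8,246.6188
  4    10,725.00     9,986.3363    39,945.3453     199,726.7267
  Σ                 11,695.8700    43,535.9138     212,044.3696
P = 11,695.8700.
Convexity = Σ t(t+1)·PV / [P·(1+y)²] = 212,044.3696 / (11,695.8700 × 1.036324) = 17.49438.

17.49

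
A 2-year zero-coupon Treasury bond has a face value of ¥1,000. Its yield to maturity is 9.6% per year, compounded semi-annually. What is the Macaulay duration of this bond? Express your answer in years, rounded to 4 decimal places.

2.0000 years

A zero-coupon bond has a single cash flow at maturity, so its Macaulay duration equals its maturity: 2 years.
(Equivalently: 4 semi-annual periods ÷ 2 = 2 years.)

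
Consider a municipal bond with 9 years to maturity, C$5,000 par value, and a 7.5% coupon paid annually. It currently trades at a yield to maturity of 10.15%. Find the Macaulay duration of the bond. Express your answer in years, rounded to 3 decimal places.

6.653 years

Periodic yield y = 0.1015. Discount each cash flow and weight by its year:
  t   CF        PV=CF/(1+0.1015)^t    t·PV
  1       375.00       340.4448       340.4448
  2       375.00       309.0739       618.1477
  3       375.00       280.5936       841.7808
  4       375.00       254.7377     1,018.9509
  5       375.00       231.2644     1,156.3219
  6       375.00       209.9541     1,259.7243
  7       375.00       190.6074     1,334.2518
  8       375.00       173.0435     1,384.3479
  9     5,375.00     2,251.7385    20,265.6466
  Σ                  4,241.4579    28,219.6168
Price P = Σ PV = 4,241.4579.
Macaulay duration = Σ(t·PV) / P = 28,219.6168 / 4,241.4579 = 6.65328 years.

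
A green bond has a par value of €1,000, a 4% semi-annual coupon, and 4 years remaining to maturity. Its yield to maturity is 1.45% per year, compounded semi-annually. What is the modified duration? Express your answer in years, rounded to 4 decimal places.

Periodic yield y = 0.00725. First find Macaulay duration:
  t   CF        PV=CF/(1+0.00725)^t    t·PV
  1        20.00        19.8560        19.8560
  2        20.00        19.7131        39.4262
  3        20.00        19.5712        58.7137
  4        20.00        19.4304        77.7214
  5        20.00        19.2905        96.4525
  6        20.00        19.1517       114.9099
  7        20.00        19.0138       133.0966
  8     1,020.00       962.7244     7,701.7949
  Σ                  1,098.7511     8,241.9715
P = 1,098.7511; Macaulay duration = 8,241.9715 / 1,098.7511 = 7.50122 half-year periods = 3.75061 years.
Modified duration = D_Mac / (1 + y) = 3.75061 / 1.00725 = 3.72361 years.

3.7236 years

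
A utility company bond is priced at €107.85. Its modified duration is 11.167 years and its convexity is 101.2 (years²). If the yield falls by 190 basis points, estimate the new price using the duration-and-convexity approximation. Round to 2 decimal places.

€132.70

Duration effect: -D_mod·Δy = -11.167 × (-0.019) = +0.212173
Convexity effect: ½·C·(Δy)² = 0.5 × 101.2 × (-0.019)² = +0.0182666
ΔP/P ≈ +0.212173 + 0.0182666 = +0.2304396
New price ≈ 107.85 × (1 + 0.2304396) = 132.70291086.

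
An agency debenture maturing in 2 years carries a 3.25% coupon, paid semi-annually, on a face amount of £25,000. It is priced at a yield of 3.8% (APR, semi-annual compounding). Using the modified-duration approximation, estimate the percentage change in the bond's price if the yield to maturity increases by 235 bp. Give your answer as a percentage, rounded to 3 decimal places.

Periodic yield y = 0.019. Modified duration first:
  t   CF        PV=CF/(1+0.019)^t    t·PV
  1       406.25       398.6752       398.6752
  2       406.25       391.2416       782.4832
  3       406.25       383.9466     1,151.8398
  4    25,406.25    23,563.7188    94,254.8752
  Σ                 24,737.5821    96,587.8733
P = 24,737.5821; D_Mac = 3.90450 half-year periods = 1.95225 yrs; D_mod = 1.95225/(1+0.019) = 1.91585 yrs.
ΔP/P ≈ -D_mod · Δy = -1.91585 × (+0.0235) = -0.045022 = -4.5022%.

-4.502%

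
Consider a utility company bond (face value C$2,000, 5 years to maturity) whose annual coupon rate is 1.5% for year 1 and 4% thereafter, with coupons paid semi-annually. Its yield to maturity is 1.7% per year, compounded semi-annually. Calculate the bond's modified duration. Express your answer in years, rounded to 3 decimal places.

4.655 years

Periodic yield y = 0.0085. First find Macaulay duration:
  t   CF        PV=CF/(1+0.0085)^t    t·PV
  1        15.00        14.8736        14.8736
  2        15.00        14.7482        29.4964
  3        40.00        38.9971       116.9913
  4        40.00        38.6684       154.6737
  5        40.00        38.3425       191.7125
  6        40.00        38.0193       228.1160
  7        40.00        37.6989       263.8923
  8        40.00        37.3812       299.0493
  9        40.00        37.0661       333.5949
  10    2,040.00     1,874.4383    18,744.3827
  Σ                  2,170.2336    20,376.7827
P = 2,170.2336; Macaulay duration = 20,376.7827 / 2,170.2336 = 9.38921 half-year periods = 4.69461 years.
Modified duration = D_Mac / (1 + y) = 4.69461 / 1.0085 = 4.65504 years.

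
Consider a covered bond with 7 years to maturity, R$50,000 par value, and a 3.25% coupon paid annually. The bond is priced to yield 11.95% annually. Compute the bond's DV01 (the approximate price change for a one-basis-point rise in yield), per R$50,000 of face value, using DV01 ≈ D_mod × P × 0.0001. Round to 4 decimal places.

Periodic yield y = 0.1195.
  t   CF        PV=CF/(1+0.1195)^t    t·PV
  1     1,625.00     1,451.5409     1,451.5409
  2     1,625.00     1,296.5975     2,593.1949
  3     1,625.00     1,158.1934     3,474.5801
  4     1,625.00     1,034.5631     4,138.2523
  5     1,625.00       924.1296     4,620.6479
  6     1,625.00       825.4842     4,952.9053
  7    51,625.00    23,425.6354   163,979.4477
  Σ                 30,116.1440   185,210.5692
P = 30,116.1440; D_Mac = 6.14988 yrs; D_mod = 5.49341 yrs.
DV01 ≈ 5.49341 × 30,116.1440 × 0.0001 = 16.544044.

R$16.5440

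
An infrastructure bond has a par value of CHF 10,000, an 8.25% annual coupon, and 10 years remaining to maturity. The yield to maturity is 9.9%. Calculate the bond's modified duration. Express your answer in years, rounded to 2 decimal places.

Periodic yield y = 0.099. First find Macaulay duration:
  t   CF        PV=CF/(1+0.099)^t    t·PV
  1       825.00       750.6824       750.6824
  2       825.00       683.0595     1,366.1191
  3       825.00       621.5282     1,864.5847
  4       825.00       565.5398     2,262.1592
  5       825.00       514.5949     2,572.9746
  6       825.00       468.2392     2,809.4354
  7       825.00       426.0594     2,982.4155
  8       825.00       387.6791     3,101.4329
  9       825.00       352.7562     3,174.8062
  10   10,825.00     4,211.6375    42,116.3747
  Σ                  8,981.7764    63,000.9848
P = 8,981.7764; Macaulay duration = 63,000.9848 / 8,981.7764 = 7.01431 years.
Modified duration = D_Mac / (1 + y) = 7.01431 / 1.099 = 6.38245 years.

6.38 years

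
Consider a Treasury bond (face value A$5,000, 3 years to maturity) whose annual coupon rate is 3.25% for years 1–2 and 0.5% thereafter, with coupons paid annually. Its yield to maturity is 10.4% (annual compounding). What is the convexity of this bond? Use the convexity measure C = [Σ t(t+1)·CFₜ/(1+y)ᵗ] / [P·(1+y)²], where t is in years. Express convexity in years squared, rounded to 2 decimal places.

9.38

With y = 0.104:
  t   CF        PV=CF/(1+0.104)^t    t·PV        t(t+1)·PV
  1       162.50       147.1920       147.1920         294.3841
  2       162.50       133.3261       266.6522         799.9567
  3     5,025.00     3,734.4689    11,203.4067      44,813.6267
  Σ                  4,014.9870    11,617.2509      45,907.9674
P = 4,014.9870.
Convexity = Σ t(t+1)·PV / [P·(1+y)²] = 45,907.9674 / (4,014.9870 × 1.218816) = 9.38136.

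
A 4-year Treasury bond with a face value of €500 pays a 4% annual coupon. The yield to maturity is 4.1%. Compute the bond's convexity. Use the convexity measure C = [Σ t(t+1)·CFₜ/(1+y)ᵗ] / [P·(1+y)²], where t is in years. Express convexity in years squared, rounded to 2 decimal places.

17.07

With y = 0.041:
  t   CF        PV=CF/(1+0.041)^t    t·PV        t(t+1)·PV
  1        20.00        19.2123        19.2123          38.4246
  2        20.00        18.4556        36.9112         110.7337
  3        20.00        17.7287        53.1862         212.7448
  4       520.00       442.7927     1,771.1707       8,855.8535
  Σ                    498.1893     1,880.4804       9,217.7566
P = 498.1893.
Convexity = Σ t(t+1)·PV / [P·(1+y)²] = 9,217.7566 / (498.1893 × 1.083681) = 17.07377.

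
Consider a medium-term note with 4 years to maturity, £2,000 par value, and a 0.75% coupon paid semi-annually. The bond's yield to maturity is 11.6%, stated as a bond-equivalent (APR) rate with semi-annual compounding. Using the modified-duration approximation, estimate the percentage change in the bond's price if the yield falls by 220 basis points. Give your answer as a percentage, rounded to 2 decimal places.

Periodic yield y = 0.058. Modified duration first:
  t   CF        PV=CF/(1+0.058)^t    t·PV
  1         7.50         7.0888         7.0888
  2         7.50         6.7002        13.4005
  3         7.50         6.3329        18.9988
  4         7.50         5.9858        23.9430
  5         7.50         5.6576        28.2880
  6         7.50         5.3475        32.0847
  7         7.50         5.0543        35.3801
  8     2,007.50     1,278.7046    10,229.6364
  Σ                  1,320.8717    10,388.8205
P = 1,320.8717; D_Mac = 7.86512 half-year periods = 3.93256 yrs; D_mod = 3.93256/(1+0.058) = 3.71698 yrs.
ΔP/P ≈ -D_mod · Δy = -3.71698 × (-0.022) = +0.081774 = +8.1774%.

+8.18%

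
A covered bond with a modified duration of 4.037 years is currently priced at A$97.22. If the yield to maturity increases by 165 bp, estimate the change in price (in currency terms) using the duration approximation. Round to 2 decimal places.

Duration approximation: ΔP/P ≈ -D_mod · Δy = -4.037 × (+0.0165) = -0.0666105.
ΔP ≈ 97.22 × (-0.0666105) = -6.47587281.

-A$6.48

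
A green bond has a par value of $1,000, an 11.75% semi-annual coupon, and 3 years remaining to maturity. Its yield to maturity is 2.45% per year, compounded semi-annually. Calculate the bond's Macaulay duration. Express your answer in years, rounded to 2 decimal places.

2.66 years

Periodic yield y = 0.01225. Discount each cash flow and weight by its period:
  t   CF        PV=CF/(1+0.01225)^t    t·PV
  1        58.75        58.0390        58.0390
  2        58.75        57.3366       114.6733
  3        58.75        56.6428       169.9283
  4        58.75        55.9573       223.8292
  5        58.75        55.2801       276.4006
  6     1,058.75       984.1623     5,904.9736
  Σ                  1,267.4181     6,747.8440
Price P = Σ PV = 1,267.4181.
Macaulay duration = Σ(t·PV) / P = 6,747.8440 / 1,267.4181 = 5.32409 half-year periods.
In years: 5.32409 / 2 = 2.66204 years.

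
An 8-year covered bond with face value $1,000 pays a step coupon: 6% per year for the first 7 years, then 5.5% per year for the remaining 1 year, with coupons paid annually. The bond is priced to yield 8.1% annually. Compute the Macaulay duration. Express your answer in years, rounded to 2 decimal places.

Periodic yield y = 0.081. Discount each cash flow and weight by its year:
  t   CF        PV=CF/(1+0.081)^t    t·PV
  1        60.00        55.5042        55.5042
  2        60.00        51.3452       102.6904
  3        60.00        47.4979       142.4936
  4        60.00        43.9388       175.7553
  5        60.00        40.6465       203.2323
  6        60.00        37.6008       225.6048
  7        60.00        34.7833       243.4834
  8     1,055.00       565.7791     4,526.2329
  Σ                    877.0958     5,674.9969
Price P = Σ PV = 877.0958.
Macaulay duration = Σ(t·PV) / P = 5,674.9969 / 877.0958 = 6.47021 years.

6.47 years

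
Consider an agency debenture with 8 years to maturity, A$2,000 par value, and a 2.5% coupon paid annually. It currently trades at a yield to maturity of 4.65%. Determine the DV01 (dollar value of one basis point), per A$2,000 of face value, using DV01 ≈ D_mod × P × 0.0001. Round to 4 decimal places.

A$1.1963

Periodic yield y = 0.0465.
  t   CF        PV=CF/(1+0.0465)^t    t·PV
  1        50.00        47.7783        47.7783
  2        50.00        45.6553        91.3107
  3        50.00        43.6267       130.8801
  4        50.00        41.6882       166.7528
  5        50.00        39.8358       199.1791
  6        50.00        38.0658       228.3946
  7        50.00        36.3744       254.6205
  8     2,050.00     1,425.0825    11,400.6598
  Σ                  1,718.1070    12,519.5759
P = 1,718.1070; D_Mac = 7.28684 yrs; D_mod = 6.96306 yrs.
DV01 ≈ 6.96306 × 1,718.1070 × 0.0001 = 1.196328.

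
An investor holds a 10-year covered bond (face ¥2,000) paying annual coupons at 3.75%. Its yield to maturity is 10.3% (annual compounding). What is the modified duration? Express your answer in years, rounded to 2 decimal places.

Periodic yield y = 0.103. First find Macaulay duration:
  t   CF        PV=CF/(1+0.103)^t    t·PV
  1        75.00        67.9964        67.9964
  2        75.00        61.6468       123.2935
  3        75.00        55.8901       167.6702
  4        75.00        50.6710       202.6839
  5        75.00        45.9392       229.6961
  6        75.00        41.6493       249.8961
  7        75.00        37.7601       264.3204
  8        75.00        34.2340       273.8717
  9        75.00        31.0371       279.3342
  10    2,075.00       778.5078     7,785.0782
  Σ                  1,205.3317     9,643.8407
P = 1,205.3317; Macaulay duration = 9,643.8407 / 1,205.3317 = 8.00098 years.
Modified duration = D_Mac / (1 + y) = 8.00098 / 1.103 = 7.25384 years.

7.25 years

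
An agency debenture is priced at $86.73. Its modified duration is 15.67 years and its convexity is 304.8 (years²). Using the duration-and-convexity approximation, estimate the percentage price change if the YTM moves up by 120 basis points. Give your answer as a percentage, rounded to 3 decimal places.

Duration effect: -D_mod·Δy = -15.67 × (+0.012) = -0.188040
Convexity effect: ½·C·(Δy)² = 0.5 × 304.8 × (0.012)² = +0.0219456
ΔP/P ≈ -0.188040 + 0.0219456 = -0.1660944
= -16.60944%.

-16.609%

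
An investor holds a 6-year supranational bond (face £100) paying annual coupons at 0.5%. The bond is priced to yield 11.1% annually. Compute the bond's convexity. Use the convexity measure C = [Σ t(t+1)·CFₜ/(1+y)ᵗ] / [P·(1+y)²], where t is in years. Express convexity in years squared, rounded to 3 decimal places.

33.231

With y = 0.111:
  t   CF        PV=CF/(1+0.111)^t    t·PV        t(t+1)·PV
  1         0.50         0.4500         0.4500           0.9001
  2         0.50         0.4051         0.8102           2.4305
  3         0.50         0.3646         1.0938           4.3753
  4         0.50         0.3282         1.3127           6.5636
  5         0.50         0.2954         1.4770           8.8618
  6       100.50        53.4419       320.6513       2,244.5589
  Σ                     55.2852       325.7950       2,267.6902
P = 55.2852.
Convexity = Σ t(t+1)·PV / [P·(1+y)²] = 2,267.6902 / (55.2852 × 1.234321) = 33.23126.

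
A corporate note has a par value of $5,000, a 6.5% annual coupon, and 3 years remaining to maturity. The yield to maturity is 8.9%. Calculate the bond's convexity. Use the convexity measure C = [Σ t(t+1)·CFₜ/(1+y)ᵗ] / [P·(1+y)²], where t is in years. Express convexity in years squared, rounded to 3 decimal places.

9.288

With y = 0.089:
  t   CF        PV=CF/(1+0.089)^t    t·PV        t(t+1)·PV
  1       325.00       298.4389       298.4389         596.8779
  2       325.00       274.0486       548.0972       1,644.2917
  3     5,325.00     4,123.2149    12,369.6448      49,478.5791
  Σ                  4,695.7025    13,216.1809      51,719.7486
P = 4,695.7025.
Convexity = Σ t(t+1)·PV / [P·(1+y)²] = 51,719.7486 / (4,695.7025 × 1.185921) = 9.28753.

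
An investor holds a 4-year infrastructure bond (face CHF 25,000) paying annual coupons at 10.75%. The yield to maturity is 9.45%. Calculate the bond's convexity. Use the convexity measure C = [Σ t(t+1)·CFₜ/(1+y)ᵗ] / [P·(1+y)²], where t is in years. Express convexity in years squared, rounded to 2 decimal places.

13.75

With y = 0.0945:
  t   CF        PV=CF/(1+0.0945)^t    t·PV        t(t+1)·PV
  1     2,687.50     2,455.4591     2,455.4591       4,910.9182
  2     2,687.50     2,243.4528     4,486.9056      13,460.7169
  3     2,687.50     2,049.7513     6,149.2540      24,597.0159
  4    27,687.50    19,293.9292    77,175.7167     385,878.5835
  Σ                 26,042.5924    90,267.3354     428,847.2345
P = 26,042.5924.
Convexity = Σ t(t+1)·PV / [P·(1+y)²] = 428,847.2345 / (26,042.5924 × 1.197930) = 13.74633.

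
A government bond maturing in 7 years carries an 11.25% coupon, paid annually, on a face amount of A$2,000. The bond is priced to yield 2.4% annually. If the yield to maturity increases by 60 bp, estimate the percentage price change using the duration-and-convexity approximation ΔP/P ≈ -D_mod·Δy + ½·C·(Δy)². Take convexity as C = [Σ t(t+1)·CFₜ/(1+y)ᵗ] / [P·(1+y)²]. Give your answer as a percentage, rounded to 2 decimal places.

With y = 0.024:
  t   CF        PV=CF/(1+0.024)^t    t·PV        t(t+1)·PV
  1       225.00       219.7266       219.7266         439.4531
  2       225.00       214.5767       429.1534       1,287.4603
  3       225.00       209.5476       628.6427       2,514.5710
  4       225.00       204.6363       818.5452       4,092.7262
  5       225.00       199.8401       999.2007       5,995.2043
  6       225.00       195.1564     1,170.9383       8,196.5684
  7     2,225.00     1,884.6483    13,192.5382     105,540.3052
  Σ                  3,128.1320    17,458.7452     128,066.2885
P = 3,128.1320; D_Mac = 5.58120 yrs; D_mod = 5.45040 yrs; C = 39.04360.
Duration effect: -5.45040 × (+0.006) = -0.032702
Convexity effect: 0.5 × 39.04360 × (0.006)² = +0.0007028
ΔP/P ≈ -0.032702 + 0.0007028 = -0.032000 = -3.2000%.

-3.20%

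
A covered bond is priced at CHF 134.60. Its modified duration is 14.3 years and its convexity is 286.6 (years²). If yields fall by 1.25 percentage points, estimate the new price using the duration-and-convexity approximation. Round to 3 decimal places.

Duration effect: -D_mod·Δy = -14.3 × (-0.0125) = +0.178750
Convexity effect: ½·C·(Δy)² = 0.5 × 286.6 × (-0.0125)² = +0.022390625
ΔP/P ≈ +0.178750 + 0.022390625 = +0.201140625
New price ≈ 134.60 × (1 + 0.201140625) = 161.673528125.

CHF 161.674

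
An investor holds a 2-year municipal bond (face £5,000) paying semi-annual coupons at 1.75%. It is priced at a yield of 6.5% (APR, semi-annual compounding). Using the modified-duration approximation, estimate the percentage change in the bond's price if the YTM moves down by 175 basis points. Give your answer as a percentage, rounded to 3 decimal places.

Periodic yield y = 0.0325. Modified duration first:
  t   CF        PV=CF/(1+0.0325)^t    t·PV
  1        43.75        42.3729        42.3729
  2        43.75        41.0391        82.0782
  3        43.75        39.7473       119.2420
  4     5,043.75     4,438.0614    17,752.2458
  Σ                  4,561.2208    17,995.9388
P = 4,561.2208; D_Mac = 3.94542 half-year periods = 1.97271 yrs; D_mod = 1.97271/(1+0.0325) = 1.91062 yrs.
ΔP/P ≈ -D_mod · Δy = -1.91062 × (-0.0175) = +0.033436 = +3.3436%.

+3.344%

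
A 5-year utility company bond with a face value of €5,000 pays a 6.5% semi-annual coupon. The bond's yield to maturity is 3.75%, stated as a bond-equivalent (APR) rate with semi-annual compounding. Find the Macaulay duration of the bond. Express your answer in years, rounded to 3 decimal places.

Periodic yield y = 0.01875. Discount each cash flow and weight by its period:
  t   CF        PV=CF/(1+0.01875)^t    t·PV
  1       162.50       159.5092       159.5092
  2       162.50       156.5735       313.1469
  3       162.50       153.6917       461.0752
  4       162.50       150.8630       603.4522
  5       162.50       148.0864       740.4321
  6       162.50       145.3609       872.1655
  7       162.50       142.6856       998.7989
  8       162.50       140.0594     1,120.4755
  9       162.50       137.4817     1,237.3349
  10    5,162.50     4,287.2997    42,872.9974
  Σ                  5,621.6112    49,379.3878
Price P = Σ PV = 5,621.6112.
Macaulay duration = Σ(t·PV) / P = 49,379.3878 / 5,621.6112 = 8.78385 half-year periods.
In years: 8.78385 / 2 = 4.39192 years.

4.392 years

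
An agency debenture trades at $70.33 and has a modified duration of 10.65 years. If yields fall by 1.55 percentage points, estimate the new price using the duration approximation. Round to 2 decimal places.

$81.94

Duration approximation: ΔP/P ≈ -D_mod · Δy = -10.65 × (-0.0155) = +0.165075.
New price ≈ 70.33 × (1 + 0.165075) = 81.93972475.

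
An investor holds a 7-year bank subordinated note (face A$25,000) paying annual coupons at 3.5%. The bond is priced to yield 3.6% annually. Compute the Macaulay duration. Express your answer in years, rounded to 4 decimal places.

6.3261 years

Periodic yield y = 0.036. Discount each cash flow and weight by its year:
  t   CF        PV=CF/(1+0.036)^t    t·PV
  1       875.00       844.5946       844.5946
  2       875.00       815.2457     1,630.4915
  3       875.00       786.9167     2,360.7502
  4       875.00       759.5721     3,038.2886
  5       875.00       733.1777     3,665.8887
  6       875.00       707.7005     4,246.2032
  7    25,875.00    20,200.4977   141,403.4842
  Σ                 24,847.7053   157,189.7010
Price P = Σ PV = 24,847.7053.
Macaulay duration = Σ(t·PV) / P = 157,189.7010 / 24,847.7053 = 6.32613 years.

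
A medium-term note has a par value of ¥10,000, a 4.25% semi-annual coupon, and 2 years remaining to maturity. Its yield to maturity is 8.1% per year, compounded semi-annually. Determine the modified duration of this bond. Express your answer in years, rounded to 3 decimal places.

Periodic yield y = 0.0405. First find Macaulay duration:
  t   CF        PV=CF/(1+0.0405)^t    t·PV
  1       212.50       204.2287       204.2287
  2       212.50       196.2794       392.5588
  3       212.50       188.6395       565.9186
  4    10,212.50     8,712.9201    34,851.6804
  Σ                  9,302.0678    36,014.3865
P = 9,302.0678; Macaulay duration = 36,014.3865 / 9,302.0678 = 3.87165 half-year periods = 1.93583 years.
Modified duration = D_Mac / (1 + y) = 1.93583 / 1.0405 = 1.86048 years.

1.860 years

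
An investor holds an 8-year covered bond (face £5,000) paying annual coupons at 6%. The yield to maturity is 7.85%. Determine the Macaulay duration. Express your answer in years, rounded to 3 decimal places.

6.488 years

Periodic yield y = 0.0785. Discount each cash flow and weight by its year:
  t   CF        PV=CF/(1+0.0785)^t    t·PV
  1       300.00       278.1641       278.1641
  2       300.00       257.9176       515.8352
  3       300.00       239.1447       717.4342
  4       300.00       221.7383       886.9531
  5       300.00       205.5988     1,027.9938
  6       300.00       190.6340     1,143.8040
  7       300.00       176.7585     1,237.3092
  8     5,300.00     2,895.4407    23,163.5256
  Σ                  4,465.3966    28,971.0192
Price P = Σ PV = 4,465.3966.
Macaulay duration = Σ(t·PV) / P = 28,971.0192 / 4,465.3966 = 6.48789 years.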